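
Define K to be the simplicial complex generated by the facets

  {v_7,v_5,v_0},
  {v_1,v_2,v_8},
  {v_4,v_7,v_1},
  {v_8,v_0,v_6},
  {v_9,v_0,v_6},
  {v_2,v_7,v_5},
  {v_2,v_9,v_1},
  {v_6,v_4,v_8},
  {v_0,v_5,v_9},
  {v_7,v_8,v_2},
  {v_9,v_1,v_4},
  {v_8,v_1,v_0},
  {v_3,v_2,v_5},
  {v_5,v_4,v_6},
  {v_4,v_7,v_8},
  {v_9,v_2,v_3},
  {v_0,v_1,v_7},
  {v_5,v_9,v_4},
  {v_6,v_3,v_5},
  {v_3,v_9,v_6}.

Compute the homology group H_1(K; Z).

We work with the vertex ordering v_0 < v_1 < v_2 < v_3 < v_4 < v_5 < v_6 < v_7 < v_8 < v_9. The simplices of K, each written with vertices in increasing order, are:

  0-simplices (10): [v_0], [v_1], [v_2], [v_3], [v_4], [v_5], [v_6], [v_7], [v_8], [v_9]
  1-simplices (30): (30 of them)
  2-simplices (20): (20 of them)

giving chain groups C_0 ≅ Z^10, C_1 ≅ Z^30, C_2 ≅ Z^20.

Boundary ∂_1: C_1 → C_0 is given by ∂[p,q] = [q] − [p].
As a 10×30 matrix over Z this has rank 9, with invariant factors (1,1,1,1,1,1,1,1,1).

∂_2: C_2 → C_1 maps a triangle to the signed sum of its edges. For instance
  ∂[v_1,v_2,v_8] = [v_2,v_8] − [v_1,v_8] + [v_1,v_2],
  ∂[v_2,v_7,v_8] = [v_7,v_8] − [v_2,v_8] + [v_2,v_7].
As a 30×20 matrix over Z this has rank 20, with invariant factors (1,1,1,1,1,1,1,1,1,1,1,1,1,1,1,1,1,1,1,2).

From H_k ≅ ker(∂_k) / im(∂_{k+1}) we obtain:

  H_1: rank ker ∂_1 − rank ∂_2 = (30 − 9) − 20 = 1, and ∂_2 has invariant factor 2 > 1, so H_1 = Z × Z/2.

H_1 = Z × Z/2.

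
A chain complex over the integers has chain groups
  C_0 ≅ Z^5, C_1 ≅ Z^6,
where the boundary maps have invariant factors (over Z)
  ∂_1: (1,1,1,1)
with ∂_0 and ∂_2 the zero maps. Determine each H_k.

H_0: b_0 = 5 − 0 − 4 = 1; torsion from ∂_1 factors > 1: none. So H_0 ≅ Z.
H_1: b_1 = 6 − 4 − 0 = 2; torsion from ∂_2 factors > 1: none. So H_1 ≅ Z^2.

H_0 ≅ Z,  H_1 ≅ Z^2.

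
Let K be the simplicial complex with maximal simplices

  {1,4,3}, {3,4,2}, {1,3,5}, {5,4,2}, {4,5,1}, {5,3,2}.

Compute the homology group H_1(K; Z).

K has 5 vertices, 9 edges, 6 triangles.
rank ∂_1 = 4, rank ∂_2 = 5 ⇒ b_1 = 9 − 4 − 5 = 0; all invariant factors of ∂_2 are 1 so no torsion. So H_1 = 0.

H_1 = 0.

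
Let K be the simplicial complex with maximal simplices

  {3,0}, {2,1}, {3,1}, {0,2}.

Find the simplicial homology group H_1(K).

H_1 = Z.

We work with the vertex ordering 0 < 1 < 2 < 3. The simplices of K, each written with vertices in increasing order, are:

  0-simplices (4): [0], [1], [2], [3]
  1-simplices (4): [0,2], [0,3], [1,2], [1,3]

Hence C_0 ≅ Z^4, C_1 ≅ Z^4.

∂_1: C_1 → C_0 maps an edge to its endpoints' difference, ∂[p,q] = q − p. For instance
  ∂[1,2] = [2] − [1].
This gives a 4×4 integer matrix of rank 3; reducing to Smith normal form yields diagonal entries (1,1,1).

Reading off H_k = ker ∂_k / im ∂_{k+1}:

  H_1: rank ker ∂_1 − rank ∂_2 = (4 − 3) − 0 = 1, and there is no ∂_2, so H_1 = Z.

(K is a triangulation of the circle S^1.)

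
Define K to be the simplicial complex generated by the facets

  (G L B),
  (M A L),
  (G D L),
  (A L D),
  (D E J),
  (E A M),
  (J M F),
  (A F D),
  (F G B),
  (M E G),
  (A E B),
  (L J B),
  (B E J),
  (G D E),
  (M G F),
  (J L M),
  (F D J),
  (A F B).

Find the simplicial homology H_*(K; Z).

Take the total order A < B < D < E < F < G < J < L < M on the vertex set. Then K (dimension 2) consists of the simplices:

  0-simplices (9): A, B, D, E, F, G, J, L, M
  1-simplices (27): AB, AD, AE, AF, AL, AM, BE, BF, BG, BJ, BL, DE, DF, DG, DJ, DL, EG, EJ, EM, FG, FJ, FM, GL, GM, JL, JM, LM
  2-simplices (18): ABE, ABF, ADF, ADL, AEM, ALM, BEJ, BFG, BGL, BJL, DEG, DEJ, DFJ, DGL, EGM, FGM, FJM, JLM

Hence C_0 ≅ Z^9, C_1 ≅ Z^27, C_2 ≅ Z^18.

The boundary map ∂_1: C_1 → C_0 sends each edge [p,q] (with p < q) to q − p. For instance
  ∂FJ = J − F.
As a 9×27 matrix over Z this has rank 8, with invariant factors (1,1,1,1,1,1,1,1).

∂_2: C_2 → C_1 maps a triangle to the signed sum of its edges. For instance
  ∂EGM = GM − EM + EG,
  ∂BGL = GL − BL + BG.
This gives a 27×18 integer matrix of rank 17; reducing to Smith normal form yields diagonal entries (1,1,1,1,1,1,1,1,1,1,1,1,1,1,1,1,1).

Now H_k = ker ∂_k / im ∂_{k+1}, so:

  H_0: rank C_0 − rank ∂_1 = 9 − 8 = 1, and the invariant factors of ∂_1 are all 1, so H_0 ≅ Z.
  H_1: rank ker ∂_1 − rank ∂_2 = (27 − 8) − 17 = 2, and the invariant factors of ∂_2 are all 1, so H_1 ≅ Z^2.
  H_2: rank ker ∂_2 − rank ∂_3 = (18 − 17) − 0 = 1, and there is no ∂_3, so H_2 ≅ Z.

(K is a triangulation of the torus T^2.)

H_0 = Z,  H_1 = Z^2,  H_2 = Z.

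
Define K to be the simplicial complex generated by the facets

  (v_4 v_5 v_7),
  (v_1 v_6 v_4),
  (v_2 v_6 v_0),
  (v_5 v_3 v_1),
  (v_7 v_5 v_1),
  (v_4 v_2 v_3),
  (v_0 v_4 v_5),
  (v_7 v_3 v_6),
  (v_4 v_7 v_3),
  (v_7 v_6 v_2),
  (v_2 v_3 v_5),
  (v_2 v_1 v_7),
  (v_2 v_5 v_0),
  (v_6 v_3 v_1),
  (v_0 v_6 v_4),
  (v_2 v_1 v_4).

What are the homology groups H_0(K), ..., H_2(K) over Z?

H_0 ≅ Z,  H_1 ≅ Z^2,  H_2 ≅ Z.

Take the total order v_0 < v_1 < v_2 < v_3 < v_4 < v_5 < v_6 < v_7 on the vertex set. Then K (dimension 2) consists of the simplices:

  0-simplices (8): [v_0], [v_1], [v_2], [v_3], [v_4], [v_5], [v_6], [v_7]
  1-simplices (24): (24 of them)
  2-simplices (16): (16 of them)

so the chain groups are C_0 ≅ Z^8, C_1 ≅ Z^24, C_2 ≅ Z^16.

Boundary ∂_1: C_1 → C_0 maps an edge to its endpoints' difference, ∂[p,q] = q − p.
This gives a 8×24 integer matrix of rank 7; reducing to Smith normal form yields diagonal entries (1,1,1,1,1,1,1).

Boundary ∂_2: C_2 → C_1 sends each 2-simplex [p,q,r] to [q,r] − [p,r] + [p,q]. For instance
  ∂[v_1,v_3,v_5] = [v_3,v_5] − [v_1,v_5] + [v_1,v_3],
  ∂[v_1,v_3,v_6] = [v_3,v_6] − [v_1,v_6] + [v_1,v_3].
The 24×16 boundary matrix has rank 15 and Smith normal form diag(1,1,1,1,1,1,1,1,1,1,1,1,1,1,1).

Computing H_k = (kernel of ∂_k) / (image of ∂_{k+1}):

  H_0: rank C_0 − rank ∂_1 = 8 − 7 = 1, and the invariant factors of ∂_1 are all 1, so H_0 = Z.
  H_1: rank ker ∂_1 − rank ∂_2 = (24 − 7) − 15 = 2, and the invariant factors of ∂_2 are all 1, so H_1 = Z^2.
  H_2: rank ker ∂_2 − rank ∂_3 = (16 − 15) − 0 = 1, and there is no ∂_3, so H_2 = Z.

As a check, the Euler characteristic is 8 − 24 + 16 = 0, which agrees with 1 − 2 + 1 = 0.
(K is a triangulation of the torus T^2.)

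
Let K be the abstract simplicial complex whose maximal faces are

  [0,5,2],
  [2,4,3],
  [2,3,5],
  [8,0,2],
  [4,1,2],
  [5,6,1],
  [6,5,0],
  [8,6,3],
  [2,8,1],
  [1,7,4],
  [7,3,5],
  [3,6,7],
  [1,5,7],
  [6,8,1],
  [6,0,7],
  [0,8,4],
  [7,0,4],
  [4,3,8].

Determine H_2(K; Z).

We work with the vertex ordering 0 < 1 < 2 < 3 < 4 < 5 < 6 < 7 < 8. The simplices of K, each written with vertices in increasing order, are:

  0-simplices (9): [0], [1], [2], [3], [4], [5], [6], [7], [8]
  1-simplices (27): (27 of them)
  2-simplices (18): [0,2,5], [0,2,8], [0,4,7], [0,4,8], [0,5,6], [0,6,7], [1,2,4], [1,2,8], [1,4,7], [1,5,6], [1,5,7], [1,6,8], [2,3,4], [2,3,5], [3,4,8], [3,5,7], [3,6,7], [3,6,8]

giving chain groups C_0 ≅ Z^9, C_1 ≅ Z^27, C_2 ≅ Z^18.

The boundary map ∂_1: C_1 → C_0 is given by ∂[p,q] = [q] − [p]. For instance
  ∂[0,6] = [6] − [0].
This gives a 9×27 integer matrix of rank 8; reducing to Smith normal form yields diagonal entries (1,1,1,1,1,1,1,1).

Boundary ∂_2: C_2 → C_1 acts by ∂[p,q,r] = [q,r] − [p,r] + [p,q]. For instance
  ∂[2,3,5] = [3,5] − [2,5] + [2,3],
  ∂[1,6,8] = [6,8] − [1,8] + [1,6].
The 27×18 boundary matrix has rank 18 and Smith normal form diag(1,1,1,1,1,1,1,1,1,1,1,1,1,1,1,1,1,2).

Now H_k = ker ∂_k / im ∂_{k+1}, so:

  H_2: rank ker ∂_2 − rank ∂_3 = (18 − 18) − 0 = 0, and there is no ∂_3, so H_2 = 0.

(K is a triangulation of the Klein bottle.)

H_2 ≅ 0.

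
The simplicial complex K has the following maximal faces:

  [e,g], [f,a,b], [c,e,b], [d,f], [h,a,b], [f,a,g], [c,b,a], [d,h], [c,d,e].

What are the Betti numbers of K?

Fix the vertex order a < b < c < d < e < f < g < h and write every simplex with vertices in increasing order. Then dim K = 2 and the simplices of K are:

  0-simplices (8): a, b, c, d, e, f, g, h
  1-simplices (16): ab, ac, af, ag, ah, bc, be, bf, bh, cd, ce, de, df, dh, eg, fg
  2-simplices (6): abc, abf, abh, afg, bce, cde

so the chain groups are C_0 ≅ Z^8, C_1 ≅ Z^16, C_2 ≅ Z^6.

∂_1: C_1 → C_0 maps an edge to its endpoints' difference, ∂[p,q] = q − p. For instance
  ∂bc = c − b.
The resulting 8×16 matrix has rank 7, and its Smith normal form has invariant factors (1,1,1,1,1,1,1).

Boundary ∂_2: C_2 → C_1 acts by ∂[p,q,r] = [q,r] − [p,r] + [p,q]. For instance
  ∂afg = fg − ag + af,
  ∂abc = bc − ac + ab.
The 16×6 boundary matrix has rank 6 and Smith normal form diag(1,1,1,1,1,1).

From H_k ≅ ker(∂_k) / im(∂_{k+1}) we obtain:

  H_0: rank C_0 − rank ∂_1 = 8 − 7 = 1, and the invariant factors of ∂_1 are all 1, so H_0 = Z.
  H_1: rank ker ∂_1 − rank ∂_2 = (16 − 7) − 6 = 3, and the invariant factors of ∂_2 are all 1, so H_1 = Z^3.
  H_2: rank ker ∂_2 − rank ∂_3 = (6 − 6) − 0 = 0, and there is no ∂_3, so H_2 = 0.

Hence the Betti numbers are b_0 = 1, b_1 = 3, b_2 = 0.

b_0 = 1, b_1 = 3, b_2 = 0.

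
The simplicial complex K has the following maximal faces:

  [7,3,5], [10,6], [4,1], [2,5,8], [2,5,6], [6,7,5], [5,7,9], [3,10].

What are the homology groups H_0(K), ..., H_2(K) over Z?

H_0 ≅ Z^2,  H_1 ≅ Z,  H_2 = 0.

Order the vertices as 1 < 2 < 3 < 4 < 5 < 6 < 7 < 8 < 9 < 10. Listing each simplex with vertices in this order, K has dimension 2 with simplices:

  0-simplices (10): [1], [2], [3], [4], [5], [6], [7], [8], [9], [10]
  1-simplices (14): [1,4], [2,5], [2,6], [2,8], [3,5], [3,7], [3,10], [5,6], [5,7], [5,8], [5,9], [6,7], [6,10], [7,9]
  2-simplices (5): [2,5,6], [2,5,8], [3,5,7], [5,6,7], [5,7,9]

giving chain groups C_0 ≅ Z^10, C_1 ≅ Z^14, C_2 ≅ Z^5.

∂_1: C_1 → C_0 maps an edge to its endpoints' difference, ∂[p,q] = q − p. For instance
  ∂[5,7] = [7] − [5].
The 10×14 boundary matrix has rank 8 and Smith normal form diag(1,1,1,1,1,1,1,1).

The boundary map ∂_2: C_2 → C_1 acts by ∂[p,q,r] = [q,r] − [p,r] + [p,q]. For instance
  ∂[5,7,9] = [7,9] − [5,9] + [5,7],
  ∂[2,5,8] = [5,8] − [2,8] + [2,5].
The resulting 14×5 matrix has rank 5, and its Smith normal form has invariant factors (1,1,1,1,1).

Computing H_k = (kernel of ∂_k) / (image of ∂_{k+1}):

  H_0: rank C_0 − rank ∂_1 = 10 − 8 = 2, and the invariant factors of ∂_1 are all 1, so H_0 ≅ Z^2.
  H_1: rank ker ∂_1 − rank ∂_2 = (14 − 8) − 5 = 1, and the invariant factors of ∂_2 are all 1, so H_1 ≅ Z.
  H_2: rank ker ∂_2 − rank ∂_3 = (5 − 5) − 0 = 0, and there is no ∂_3, so H_2 ≅ 0.

As a check, the Euler characteristic is 10 − 14 + 5 = 1, which agrees with 2 − 1 + 0 = 1.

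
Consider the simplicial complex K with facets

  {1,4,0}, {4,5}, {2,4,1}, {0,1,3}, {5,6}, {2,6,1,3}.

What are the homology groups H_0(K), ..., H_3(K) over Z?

Take the total order 0 < 1 < 2 < 3 < 4 < 5 < 6 on the vertex set. Then K (dimension 3) consists of the simplices:

  0-simplices (7): [0], [1], [2], [3], [4], [5], [6]
  1-simplices (13): [0,1], [0,3], [0,4], [1,2], [1,3], [1,4], [1,6], [2,3], [2,4], [2,6], [3,6], [4,5], [5,6]
  2-simplices (7): [0,1,3], [0,1,4], [1,2,3], [1,2,4], [1,2,6], [1,3,6], [2,3,6]
  3-simplices (1): [1,2,3,6]

giving chain groups C_0 ≅ Z^7, C_1 ≅ Z^13, C_2 ≅ Z^7, C_3 ≅ Z^1.

The boundary map ∂_1: C_1 → C_0 is given by ∂[p,q] = [q] − [p]. For instance
  ∂[0,1] = [1] − [0].
The resulting 7×13 matrix has rank 6, and its Smith normal form has invariant factors (1,1,1,1,1,1).

Boundary ∂_2: C_2 → C_1 acts by ∂[p,q,r] = [q,r] − [p,r] + [p,q]. For instance
  ∂[1,2,3] = [2,3] − [1,3] + [1,2],
  ∂[0,1,3] = [1,3] − [0,3] + [0,1].
This gives a 13×7 integer matrix of rank 6; reducing to Smith normal form yields diagonal entries (1,1,1,1,1,1).

Boundary ∂_3: C_3 → C_2 sends each 3-simplex σ to the alternating sum Σ_i (−1)^i (σ with its i-th vertex removed). For instance
  ∂[1,2,3,6] = [2,3,6] − [1,3,6] + [1,2,6] − [1,2,3].
The 7×1 boundary matrix has rank 1 and Smith normal form diag(1).

From H_k ≅ ker(∂_k) / im(∂_{k+1}) we obtain:

  H_0: rank C_0 − rank ∂_1 = 7 − 6 = 1, and the invariant factors of ∂_1 are all 1, so H_0 ≅ Z.
  H_1: rank ker ∂_1 − rank ∂_2 = (13 − 6) − 6 = 1, and the invariant factors of ∂_2 are all 1, so H_1 ≅ Z.
  H_2: rank ker ∂_2 − rank ∂_3 = (7 − 6) − 1 = 0, and the invariant factors of ∂_3 are all 1, so H_2 ≅ 0.
  H_3: rank ker ∂_3 − rank ∂_4 = (1 − 1) − 0 = 0, and there is no ∂_4, so H_3 ≅ 0.

As a check, the Euler characteristic is 7 − 13 + 7 − 1 = 0, which agrees with 1 − 1 + 0 − 0 = 0.

H_0 ≅ Z,  H_1 ≅ Z,  H_2 = 0,  H_3 = 0.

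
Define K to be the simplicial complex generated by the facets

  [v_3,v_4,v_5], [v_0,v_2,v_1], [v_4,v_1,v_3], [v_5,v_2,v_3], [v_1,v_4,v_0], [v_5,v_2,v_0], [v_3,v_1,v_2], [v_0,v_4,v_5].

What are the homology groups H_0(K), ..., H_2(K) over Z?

We work with the vertex ordering v_0 < v_1 < v_2 < v_3 < v_4 < v_5. The simplices of K, each written with vertices in increasing order, are:

  0-simplices (6): [v_0], [v_1], [v_2], [v_3], [v_4], [v_5]
  1-simplices (12): [v_0,v_1], [v_0,v_2], [v_0,v_4], [v_0,v_5], [v_1,v_2], [v_1,v_3], [v_1,v_4], [v_2,v_3], [v_2,v_5], [v_3,v_4], [v_3,v_5], [v_4,v_5]
  2-simplices (8): [v_0,v_1,v_2], [v_0,v_1,v_4], [v_0,v_2,v_5], [v_0,v_4,v_5], [v_1,v_2,v_3], [v_1,v_3,v_4], [v_2,v_3,v_5], [v_3,v_4,v_5]

giving chain groups C_0 ≅ Z^6, C_1 ≅ Z^12, C_2 ≅ Z^8.

The boundary map ∂_1: C_1 → C_0 sends each edge [p,q] (with p < q) to q − p.
This gives a 6×12 integer matrix of rank 5; reducing to Smith normal form yields diagonal entries (1,1,1,1,1).

∂_2: C_2 → C_1 maps a triangle to the signed sum of its edges. For instance
  ∂[v_0,v_1,v_2] = [v_1,v_2] − [v_0,v_2] + [v_0,v_1],
  ∂[v_2,v_3,v_5] = [v_3,v_5] − [v_2,v_5] + [v_2,v_3].
The resulting 12×8 matrix has rank 7, and its Smith normal form has invariant factors (1,1,1,1,1,1,1).

Now H_k = ker ∂_k / im ∂_{k+1}, so:

  H_0: rank C_0 − rank ∂_1 = 6 − 5 = 1, and the invariant factors of ∂_1 are all 1, so H_0 ≅ Z.
  H_1: rank ker ∂_1 − rank ∂_2 = (12 − 5) − 7 = 0, and the invariant factors of ∂_2 are all 1, so H_1 ≅ 0.
  H_2: rank ker ∂_2 − rank ∂_3 = (8 − 7) − 0 = 1, and there is no ∂_3, so H_2 ≅ Z.

As a check, the Euler characteristic is 6 − 12 + 8 = 2, which agrees with 1 − 0 + 1 = 2.

H_0 = Z,  H_1 = 0,  H_2 = Z.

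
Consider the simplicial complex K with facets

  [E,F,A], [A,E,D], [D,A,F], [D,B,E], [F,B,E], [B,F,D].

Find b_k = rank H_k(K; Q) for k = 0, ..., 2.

b_0 = 1, b_1 = 0, b_2 = 1.

Take the total order A < B < D < E < F on the vertex set. Then K (dimension 2) consists of the simplices:

  0-simplices (5): A, B, D, E, F
  1-simplices (9): AD, AE, AF, BD, BE, BF, DE, DF, EF
  2-simplices (6): ADE, ADF, AEF, BDE, BDF, BEF

giving chain groups C_0 ≅ Z^5, C_1 ≅ Z^9, C_2 ≅ Z^6.

∂_1: C_1 → C_0 sends each edge [p,q] (with p < q) to q − p. For instance
  ∂BE = E − B.
The 5×9 boundary matrix has rank 4 and Smith normal form diag(1,1,1,1).

The boundary map ∂_2: C_2 → C_1 sends each 2-simplex [p,q,r] to [q,r] − [p,r] + [p,q]. For instance
  ∂BEF = EF − BF + BE,
  ∂BDE = DE − BE + BD.
This gives a 9×6 integer matrix of rank 5; reducing to Smith normal form yields diagonal entries (1,1,1,1,1).

Computing H_k = (kernel of ∂_k) / (image of ∂_{k+1}):

  H_0: rank C_0 − rank ∂_1 = 5 − 4 = 1, and the invariant factors of ∂_1 are all 1, so H_0 ≅ Z.
  H_1: rank ker ∂_1 − rank ∂_2 = (9 − 4) − 5 = 0, and the invariant factors of ∂_2 are all 1, so H_1 ≅ 0.
  H_2: rank ker ∂_2 − rank ∂_3 = (6 − 5) − 0 = 1, and there is no ∂_3, so H_2 ≅ Z.

(K is a triangulation of the 2-sphere S^2.)

Hence the Betti numbers are b_0 = 1, b_1 = 0, b_2 = 1.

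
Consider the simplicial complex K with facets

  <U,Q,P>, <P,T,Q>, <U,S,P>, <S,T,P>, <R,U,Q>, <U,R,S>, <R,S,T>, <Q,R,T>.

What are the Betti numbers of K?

b_0 = 1, b_1 = 0, b_2 = 1.

Order the vertices as P < Q < R < S < T < U. Listing each simplex with vertices in this order, K has dimension 2 with simplices:

  0-simplices (6): P, Q, R, S, T, U
  1-simplices (12): PQ, PS, PT, PU, QR, QT, QU, RS, RT, RU, ST, SU
  2-simplices (8): PQT, PQU, PST, PSU, QRT, QRU, RST, RSU

so the chain groups are C_0 ≅ Z^6, C_1 ≅ Z^12, C_2 ≅ Z^8.

The boundary map ∂_1: C_1 → C_0 sends each edge [p,q] (with p < q) to q − p. For instance
  ∂PQ = Q − P.
The 6×12 boundary matrix has rank 5 and Smith normal form diag(1,1,1,1,1).

The boundary map ∂_2: C_2 → C_1 acts by ∂[p,q,r] = [q,r] − [p,r] + [p,q]. For instance
  ∂QRU = RU − QU + QR,
  ∂RST = ST − RT + RS.
This gives a 12×8 integer matrix of rank 7; reducing to Smith normal form yields diagonal entries (1,1,1,1,1,1,1).

Now H_k = ker ∂_k / im ∂_{k+1}, so:

  H_0: rank C_0 − rank ∂_1 = 6 − 5 = 1, and the invariant factors of ∂_1 are all 1, so H_0 = Z.
  H_1: rank ker ∂_1 − rank ∂_2 = (12 − 5) − 7 = 0, and the invariant factors of ∂_2 are all 1, so H_1 = 0.
  H_2: rank ker ∂_2 − rank ∂_3 = (8 − 7) − 0 = 1, and there is no ∂_3, so H_2 = Z.

As a check, the Euler characteristic is 6 − 12 + 8 = 2, which agrees with 1 − 0 + 1 = 2.

Hence the Betti numbers are b_0 = 1, b_1 = 0, b_2 = 1.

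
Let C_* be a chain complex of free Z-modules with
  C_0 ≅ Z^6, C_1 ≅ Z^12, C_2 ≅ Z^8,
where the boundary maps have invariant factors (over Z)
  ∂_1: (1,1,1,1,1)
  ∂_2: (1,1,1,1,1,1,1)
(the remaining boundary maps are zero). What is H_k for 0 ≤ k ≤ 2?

H_0 = Z,  H_1 = 0,  H_2 = Z.

H_0: b_0 = 6 − 0 − 5 = 1; torsion from ∂_1 factors > 1: none. So H_0 = Z.
H_1: b_1 = 12 − 5 − 7 = 0; torsion from ∂_2 factors > 1: none. So H_1 = 0.
H_2: b_2 = 8 − 7 − 0 = 1; torsion from ∂_3 factors > 1: none. So H_2 = Z.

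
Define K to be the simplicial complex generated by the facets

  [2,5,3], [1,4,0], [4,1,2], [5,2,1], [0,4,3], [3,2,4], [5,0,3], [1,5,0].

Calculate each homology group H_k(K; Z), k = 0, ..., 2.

H_0 ≅ Z,  H_1 = 0,  H_2 ≅ Z.

Fix the vertex order 0 < 1 < 2 < 3 < 4 < 5 and write every simplex with vertices in increasing order. Then dim K = 2 and the simplices of K are:

  0-simplices (6): [0], [1], [2], [3], [4], [5]
  1-simplices (12): [0,1], [0,3], [0,4], [0,5], [1,2], [1,4], [1,5], [2,3], [2,4], [2,5], [3,4], [3,5]
  2-simplices (8): [0,1,4], [0,1,5], [0,3,4], [0,3,5], [1,2,4], [1,2,5], [2,3,4], [2,3,5]

giving chain groups C_0 ≅ Z^6, C_1 ≅ Z^12, C_2 ≅ Z^8.

Boundary ∂_1: C_1 → C_0 sends each edge [p,q] (with p < q) to q − p.
This gives a 6×12 integer matrix of rank 5; reducing to Smith normal form yields diagonal entries (1,1,1,1,1).

The boundary map ∂_2: C_2 → C_1 sends each 2-simplex [p,q,r] to [q,r] − [p,r] + [p,q]. For instance
  ∂[2,3,4] = [3,4] − [2,4] + [2,3],
  ∂[2,3,5] = [3,5] − [2,5] + [2,3].
This gives a 12×8 integer matrix of rank 7; reducing to Smith normal form yields diagonal entries (1,1,1,1,1,1,1).

From H_k ≅ ker(∂_k) / im(∂_{k+1}) we obtain:

  H_0: rank C_0 − rank ∂_1 = 6 − 5 = 1, and the invariant factors of ∂_1 are all 1, so H_0 ≅ Z.
  H_1: rank ker ∂_1 − rank ∂_2 = (12 − 5) − 7 = 0, and the invariant factors of ∂_2 are all 1, so H_1 ≅ 0.
  H_2: rank ker ∂_2 − rank ∂_3 = (8 − 7) − 0 = 1, and there is no ∂_3, so H_2 ≅ Z.

As a check, the Euler characteristic is 6 − 12 + 8 = 2, which agrees with 1 − 0 + 1 = 2.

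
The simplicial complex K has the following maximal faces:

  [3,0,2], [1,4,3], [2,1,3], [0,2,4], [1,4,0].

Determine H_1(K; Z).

Fix the vertex order 0 < 1 < 2 < 3 < 4 and write every simplex with vertices in increasing order. Then dim K = 2 and the simplices of K are:

  0-simplices (5): [0], [1], [2], [3], [4]
  1-simplices (10): [0,1], [0,2], [0,3], [0,4], [1,2], [1,3], [1,4], [2,3], [2,4], [3,4]
  2-simplices (5): [0,1,4], [0,2,3], [0,2,4], [1,2,3], [1,3,4]

Hence C_0 ≅ Z^5, C_1 ≅ Z^10, C_2 ≅ Z^5.

Boundary ∂_1: C_1 → C_0 sends each edge [p,q] (with p < q) to q − p.
As a 5×10 matrix over Z this has rank 4, with invariant factors (1,1,1,1).

∂_2: C_2 → C_1 acts by ∂[p,q,r] = [q,r] − [p,r] + [p,q]. For instance
  ∂[0,1,4] = [1,4] − [0,4] + [0,1],
  ∂[0,2,3] = [2,3] − [0,3] + [0,2].
The 10×5 boundary matrix has rank 5 and Smith normal form diag(1,1,1,1,1).

From H_k ≅ ker(∂_k) / im(∂_{k+1}) we obtain:

  H_1: rank ker ∂_1 − rank ∂_2 = (10 − 4) − 5 = 1, and the invariant factors of ∂_2 are all 1, so H_1 = Z.

H_1 ≅ Z.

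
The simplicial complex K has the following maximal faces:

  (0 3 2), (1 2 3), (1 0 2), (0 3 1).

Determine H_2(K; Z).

H_2 ≅ Z.

Fix the vertex order 0 < 1 < 2 < 3 and write every simplex with vertices in increasing order. Then dim K = 2 and the simplices of K are:

  0-simplices (4): [0], [1], [2], [3]
  1-simplices (6): [0,1], [0,2], [0,3], [1,2], [1,3], [2,3]
  2-simplices (4): [0,1,2], [0,1,3], [0,2,3], [1,2,3]

so the chain groups are C_0 ≅ Z^4, C_1 ≅ Z^6, C_2 ≅ Z^4.

Boundary ∂_1: C_1 → C_0 is given by ∂[p,q] = [q] − [p].
The resulting 4×6 matrix has rank 3, and its Smith normal form has invariant factors (1,1,1).

∂_2: C_2 → C_1 acts by ∂[p,q,r] = [q,r] − [p,r] + [p,q]. For instance
  ∂[0,2,3] = [2,3] − [0,3] + [0,2],
  ∂[1,2,3] = [2,3] − [1,3] + [1,2].
This gives a 6×4 integer matrix of rank 3; reducing to Smith normal form yields diagonal entries (1,1,1).

From H_k ≅ ker(∂_k) / im(∂_{k+1}) we obtain:

  H_2: rank ker ∂_2 − rank ∂_3 = (4 − 3) − 0 = 1, and there is no ∂_3, so H_2 ≅ Z.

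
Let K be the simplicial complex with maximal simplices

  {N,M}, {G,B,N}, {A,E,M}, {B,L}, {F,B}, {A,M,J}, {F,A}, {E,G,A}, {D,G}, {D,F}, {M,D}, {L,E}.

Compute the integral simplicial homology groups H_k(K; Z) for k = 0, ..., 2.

H_0 ≅ Z,  H_1 ≅ Z^5,  H_2 = 0.

K has 10 vertices, 18 edges, 4 triangles.
rank ∂_0 = 0, rank ∂_1 = 9 ⇒ b_0 = 10 − 0 − 9 = 1; all invariant factors of ∂_1 are 1 so no torsion. So H_0 = Z.
rank ∂_1 = 9, rank ∂_2 = 4 ⇒ b_1 = 18 − 9 − 4 = 5; all invariant factors of ∂_2 are 1 so no torsion. So H_1 = Z^5.
rank ∂_2 = 4, rank ∂_3 = 0 ⇒ b_2 = 4 − 4 − 0 = 0. So H_2 = 0.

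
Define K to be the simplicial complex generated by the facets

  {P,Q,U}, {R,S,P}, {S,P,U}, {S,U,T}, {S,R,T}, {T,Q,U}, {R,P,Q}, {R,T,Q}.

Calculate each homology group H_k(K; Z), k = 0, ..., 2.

H_0 = Z,  H_1 = 0,  H_2 = Z.

Order the vertices as P < Q < R < S < T < U. Listing each simplex with vertices in this order, K has dimension 2 with simplices:

  0-simplices (6): P, Q, R, S, T, U
  1-simplices (12): PQ, PR, PS, PU, QR, QT, QU, RS, RT, ST, SU, TU
  2-simplices (8): PQR, PQU, PRS, PSU, QRT, QTU, RST, STU

giving chain groups C_0 ≅ Z^6, C_1 ≅ Z^12, C_2 ≅ Z^8.

Boundary ∂_1: C_1 → C_0 is given by ∂[p,q] = [q] − [p].
The 6×12 boundary matrix has rank 5 and Smith normal form diag(1,1,1,1,1).

The boundary map ∂_2: C_2 → C_1 maps a triangle to the signed sum of its edges. For instance
  ∂RST = ST − RT + RS,
  ∂PSU = SU − PU + PS.
This gives a 12×8 integer matrix of rank 7; reducing to Smith normal form yields diagonal entries (1,1,1,1,1,1,1).

Now H_k = ker ∂_k / im ∂_{k+1}, so:

  H_0: rank C_0 − rank ∂_1 = 6 − 5 = 1, and the invariant factors of ∂_1 are all 1, so H_0 = Z.
  H_1: rank ker ∂_1 − rank ∂_2 = (12 − 5) − 7 = 0, and the invariant factors of ∂_2 are all 1, so H_1 = 0.
  H_2: rank ker ∂_2 − rank ∂_3 = (8 − 7) − 0 = 1, and there is no ∂_3, so H_2 = Z.

As a check, the Euler characteristic is 6 − 12 + 8 = 2, which agrees with 1 − 0 + 1 = 2.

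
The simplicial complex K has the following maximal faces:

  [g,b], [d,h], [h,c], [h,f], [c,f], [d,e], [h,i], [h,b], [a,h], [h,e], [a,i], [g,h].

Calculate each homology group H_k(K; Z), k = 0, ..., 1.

H_0 ≅ Z,  H_1 ≅ Z^4.

K has 9 vertices, 12 edges.
rank ∂_0 = 0, rank ∂_1 = 8 ⇒ b_0 = 9 − 0 − 8 = 1; all invariant factors of ∂_1 are 1 so no torsion. So H_0 = Z.
rank ∂_1 = 8, rank ∂_2 = 0 ⇒ b_1 = 12 − 8 − 0 = 4. So H_1 = Z^4.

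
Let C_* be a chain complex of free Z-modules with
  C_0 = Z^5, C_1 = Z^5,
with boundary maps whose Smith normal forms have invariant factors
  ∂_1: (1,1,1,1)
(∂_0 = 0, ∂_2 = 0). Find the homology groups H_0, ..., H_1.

H_0: b_0 = 5 − 0 − 4 = 1; torsion from ∂_1 factors > 1: none. So H_0 ≅ Z.
H_1: b_1 = 5 − 4 − 0 = 1; torsion from ∂_2 factors > 1: none. So H_1 ≅ Z.

H_0 ≅ Z,  H_1 ≅ Z.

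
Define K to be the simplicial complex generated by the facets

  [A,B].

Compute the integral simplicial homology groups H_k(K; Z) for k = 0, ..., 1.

Fix the vertex order A < B and write every simplex with vertices in increasing order. Then dim K = 1 and the simplices of K are:

  0-simplices (2): A, B
  1-simplices (1): AB

Hence C_0 ≅ Z^2, C_1 ≅ Z^1.

∂_1: C_1 → C_0 sends each edge [p,q] (with p < q) to q − p.
As a 2×1 matrix over Z this has rank 1, with invariant factors (1).

Now H_k = ker ∂_k / im ∂_{k+1}, so:

  H_0: rank C_0 − rank ∂_1 = 2 − 1 = 1, and the invariant factors of ∂_1 are all 1, so H_0 ≅ Z.
  H_1: rank ker ∂_1 − rank ∂_2 = (1 − 1) − 0 = 0, and there is no ∂_2, so H_1 ≅ 0.

H_0 = Z,  H_1 = 0.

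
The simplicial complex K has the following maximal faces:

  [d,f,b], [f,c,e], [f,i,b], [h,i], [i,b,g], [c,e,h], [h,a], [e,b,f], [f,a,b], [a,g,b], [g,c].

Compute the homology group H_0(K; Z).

We work with the vertex ordering a < b < c < d < e < f < g < h < i. The simplices of K, each written with vertices in increasing order, are:

  0-simplices (9): a, b, c, d, e, f, g, h, i
  1-simplices (19): ab, af, ag, ah, bd, be, bf, bg, bi, ce, cf, cg, ch, df, ef, eh, fi, gi, hi
  2-simplices (8): abf, abg, bdf, bef, bfi, bgi, cef, ceh

Hence C_0 ≅ Z^9, C_1 ≅ Z^19, C_2 ≅ Z^8.

The boundary map ∂_1: C_1 → C_0 maps an edge to its endpoints' difference, ∂[p,q] = q − p. For instance
  ∂cf = f − c.
As a 9×19 matrix over Z this has rank 8, with invariant factors (1,1,1,1,1,1,1,1).

The boundary map ∂_2: C_2 → C_1 acts by ∂[p,q,r] = [q,r] − [p,r] + [p,q]. For instance
  ∂bgi = gi − bi + bg,
  ∂cef = ef − cf + ce.
As a 19×8 matrix over Z this has rank 8, with invariant factors (1,1,1,1,1,1,1,1).

Now H_k = ker ∂_k / im ∂_{k+1}, so:

  H_0: rank C_0 − rank ∂_1 = 9 − 8 = 1, and the invariant factors of ∂_1 are all 1, so H_0 = Z.

H_0 ≅ Z.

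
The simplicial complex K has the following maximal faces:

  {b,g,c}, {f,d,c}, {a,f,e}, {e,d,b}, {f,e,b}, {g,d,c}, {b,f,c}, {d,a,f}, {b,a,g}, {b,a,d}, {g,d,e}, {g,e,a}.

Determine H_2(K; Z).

H_2 ≅ 0.

Order the vertices as a < b < c < d < e < f < g. Listing each simplex with vertices in this order, K has dimension 2 with simplices:

  0-simplices (7): a, b, c, d, e, f, g
  1-simplices (18): ab, ad, ae, af, ag, bc, bd, be, bf, bg, cd, cf, cg, de, df, dg, ef, eg
  2-simplices (12): abd, abg, adf, aef, aeg, bcf, bcg, bde, bef, cdf, cdg, deg

Hence C_0 ≅ Z^7, C_1 ≅ Z^18, C_2 ≅ Z^12.

Boundary ∂_1: C_1 → C_0 is given by ∂[p,q] = [q] − [p].
This gives a 7×18 integer matrix of rank 6; reducing to Smith normal form yields diagonal entries (1,1,1,1,1,1).

The boundary map ∂_2: C_2 → C_1 acts by ∂[p,q,r] = [q,r] − [p,r] + [p,q]. For instance
  ∂cdg = dg − cg + cd,
  ∂bcg = cg − bg + bc.
The resulting 18×12 matrix has rank 12, and its Smith normal form has invariant factors (1,1,1,1,1,1,1,1,1,1,1,2).

Now H_k = ker ∂_k / im ∂_{k+1}, so:

  H_2: rank ker ∂_2 − rank ∂_3 = (12 − 12) − 0 = 0, and there is no ∂_3, so H_2 = 0.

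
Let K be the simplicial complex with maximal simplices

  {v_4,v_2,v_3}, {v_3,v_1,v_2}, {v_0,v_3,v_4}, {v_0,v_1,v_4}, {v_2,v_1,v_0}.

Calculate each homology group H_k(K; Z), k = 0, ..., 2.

K has 5 vertices, 10 edges, 5 triangles.
rank ∂_0 = 0, rank ∂_1 = 4 ⇒ b_0 = 5 − 0 − 4 = 1; all invariant factors of ∂_1 are 1 so no torsion. So H_0 = Z.
rank ∂_1 = 4, rank ∂_2 = 5 ⇒ b_1 = 10 − 4 − 5 = 1; all invariant factors of ∂_2 are 1 so no torsion. So H_1 = Z.
rank ∂_2 = 5, rank ∂_3 = 0 ⇒ b_2 = 5 − 5 − 0 = 0. So H_2 = 0.

H_0 ≅ Z,  H_1 ≅ Z,  H_2 = 0.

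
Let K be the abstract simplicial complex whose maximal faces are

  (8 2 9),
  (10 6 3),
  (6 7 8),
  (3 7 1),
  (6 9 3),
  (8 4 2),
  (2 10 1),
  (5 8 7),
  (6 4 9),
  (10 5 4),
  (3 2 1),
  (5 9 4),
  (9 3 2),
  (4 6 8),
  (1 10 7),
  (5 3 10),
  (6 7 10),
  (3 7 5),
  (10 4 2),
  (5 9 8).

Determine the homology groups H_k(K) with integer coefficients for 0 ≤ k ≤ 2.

H_0 ≅ Z,  H_1 ≅ Z ⊕ Z/2Z,  H_2 = 0.

We work with the vertex ordering 1 < 2 < 3 < 4 < 5 < 6 < 7 < 8 < 9 < 10. The simplices of K, each written with vertices in increasing order, are:

  0-simplices (10): [1], [2], [3], [4], [5], [6], [7], [8], [9], [10]
  1-simplices (30): (30 of them)
  2-simplices (20): (20 of them)

so the chain groups are C_0 ≅ Z^10, C_1 ≅ Z^30, C_2 ≅ Z^20.

The boundary map ∂_1: C_1 → C_0 is given by ∂[p,q] = [q] − [p]. For instance
  ∂[3,9] = [9] − [3].
The 10×30 boundary matrix has rank 9 and Smith normal form diag(1,1,1,1,1,1,1,1,1).

∂_2: C_2 → C_1 sends each 2-simplex [p,q,r] to [q,r] − [p,r] + [p,q]. For instance
  ∂[1,2,3] = [2,3] − [1,3] + [1,2],
  ∂[3,6,10] = [6,10] − [3,10] + [3,6].
As a 30×20 matrix over Z this has rank 20, with invariant factors (1,1,1,1,1,1,1,1,1,1,1,1,1,1,1,1,1,1,1,2).

Computing H_k = (kernel of ∂_k) / (image of ∂_{k+1}):

  H_0: rank C_0 − rank ∂_1 = 10 − 9 = 1, and the invariant factors of ∂_1 are all 1, so H_0 = Z.
  H_1: rank ker ∂_1 − rank ∂_2 = (30 − 9) − 20 = 1, and ∂_2 has invariant factor 2 > 1, so H_1 = Z ⊕ Z/2Z.
  H_2: rank ker ∂_2 − rank ∂_3 = (20 − 20) − 0 = 0, and there is no ∂_3, so H_2 = 0.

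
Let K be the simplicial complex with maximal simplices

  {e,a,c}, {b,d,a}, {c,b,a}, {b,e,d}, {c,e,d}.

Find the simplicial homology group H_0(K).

Order the vertices as a < b < c < d < e. Listing each simplex with vertices in this order, K has dimension 2 with simplices:

  0-simplices (5): a, b, c, d, e
  1-simplices (10): ab, ac, ad, ae, bc, bd, be, cd, ce, de
  2-simplices (5): abc, abd, ace, bde, cde

giving chain groups C_0 ≅ Z^5, C_1 ≅ Z^10, C_2 ≅ Z^5.

Boundary ∂_1: C_1 → C_0 is given by ∂[p,q] = [q] − [p]. For instance
  ∂ad = d − a.
As a 5×10 matrix over Z this has rank 4, with invariant factors (1,1,1,1).

Boundary ∂_2: C_2 → C_1 maps a triangle to the signed sum of its edges. For instance
  ∂cde = de − ce + cd,
  ∂bde = de − be + bd.
As a 10×5 matrix over Z this has rank 5, with invariant factors (1,1,1,1,1).

Now H_k = ker ∂_k / im ∂_{k+1}, so:

  H_0: rank C_0 − rank ∂_1 = 5 − 4 = 1, and the invariant factors of ∂_1 are all 1, so H_0 ≅ Z.

(K is a triangulation of the Möbius band.)

H_0 = Z.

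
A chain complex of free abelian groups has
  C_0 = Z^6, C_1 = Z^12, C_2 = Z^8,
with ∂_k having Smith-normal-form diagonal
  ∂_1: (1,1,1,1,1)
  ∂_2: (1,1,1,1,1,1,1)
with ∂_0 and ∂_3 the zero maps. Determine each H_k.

H_0: b_0 = 6 − 0 − 5 = 1; torsion from ∂_1 factors > 1: none. So H_0 = Z.
H_1: b_1 = 12 − 5 − 7 = 0; torsion from ∂_2 factors > 1: none. So H_1 = 0.
H_2: b_2 = 8 − 7 − 0 = 1; torsion from ∂_3 factors > 1: none. So H_2 = Z.

H_0 = Z,  H_1 = 0,  H_2 = Z.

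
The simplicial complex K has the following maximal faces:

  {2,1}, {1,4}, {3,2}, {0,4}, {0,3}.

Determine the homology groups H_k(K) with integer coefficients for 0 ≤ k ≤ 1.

H_0 = Z,  H_1 = Z.

Take the total order 0 < 1 < 2 < 3 < 4 on the vertex set. Then K (dimension 1) consists of the simplices:

  0-simplices (5): [0], [1], [2], [3], [4]
  1-simplices (5): [0,3], [0,4], [1,2], [1,4], [2,3]

so the chain groups are C_0 ≅ Z^5, C_1 ≅ Z^5.

Boundary ∂_1: C_1 → C_0 sends each edge [p,q] (with p < q) to q − p. For instance
  ∂[2,3] = [3] − [2].
This gives a 5×5 integer matrix of rank 4; reducing to Smith normal form yields diagonal entries (1,1,1,1).

Reading off H_k = ker ∂_k / im ∂_{k+1}:

  H_0: rank C_0 − rank ∂_1 = 5 − 4 = 1, and the invariant factors of ∂_1 are all 1, so H_0 = Z.
  H_1: rank ker ∂_1 − rank ∂_2 = (5 − 4) − 0 = 1, and there is no ∂_2, so H_1 = Z.

(K is a triangulation of the circle S^1.)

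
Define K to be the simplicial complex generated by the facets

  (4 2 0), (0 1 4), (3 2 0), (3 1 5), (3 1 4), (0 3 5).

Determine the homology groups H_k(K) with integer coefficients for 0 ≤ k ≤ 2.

H_0 = Z,  H_1 = Z,  H_2 = 0.

We work with the vertex ordering 0 < 1 < 2 < 3 < 4 < 5. The simplices of K, each written with vertices in increasing order, are:

  0-simplices (6): [0], [1], [2], [3], [4], [5]
  1-simplices (12): [0,1], [0,2], [0,3], [0,4], [0,5], [1,3], [1,4], [1,5], [2,3], [2,4], [3,4], [3,5]
  2-simplices (6): [0,1,4], [0,2,3], [0,2,4], [0,3,5], [1,3,4], [1,3,5]

so the chain groups are C_0 ≅ Z^6, C_1 ≅ Z^12, C_2 ≅ Z^6.

∂_1: C_1 → C_0 maps an edge to its endpoints' difference, ∂[p,q] = q − p. For instance
  ∂[1,3] = [3] − [1].
The resulting 6×12 matrix has rank 5, and its Smith normal form has invariant factors (1,1,1,1,1).

Boundary ∂_2: C_2 → C_1 maps a triangle to the signed sum of its edges. For instance
  ∂[0,2,4] = [2,4] − [0,4] + [0,2],
  ∂[0,1,4] = [1,4] − [0,4] + [0,1].
The resulting 12×6 matrix has rank 6, and its Smith normal form has invariant factors (1,1,1,1,1,1).

Reading off H_k = ker ∂_k / im ∂_{k+1}:

  H_0: rank C_0 − rank ∂_1 = 6 − 5 = 1, and the invariant factors of ∂_1 are all 1, so H_0 ≅ Z.
  H_1: rank ker ∂_1 − rank ∂_2 = (12 − 5) − 6 = 1, and the invariant factors of ∂_2 are all 1, so H_1 ≅ Z.
  H_2: rank ker ∂_2 − rank ∂_3 = (6 − 6) − 0 = 0, and there is no ∂_3, so H_2 ≅ 0.

(K is a triangulation of the cylinder S^1 x I.)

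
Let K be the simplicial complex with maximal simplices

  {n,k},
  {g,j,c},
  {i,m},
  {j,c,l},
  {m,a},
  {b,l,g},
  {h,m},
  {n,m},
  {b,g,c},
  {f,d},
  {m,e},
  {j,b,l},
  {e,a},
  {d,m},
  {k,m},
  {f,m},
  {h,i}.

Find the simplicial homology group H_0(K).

K has 14 vertices, 22 edges, 5 triangles.
rank ∂_0 = 0, rank ∂_1 = 12 ⇒ b_0 = 14 − 0 − 12 = 2; all invariant factors of ∂_1 are 1 so no torsion. So H_0 ≅ Z^2.

H_0 = Z^2.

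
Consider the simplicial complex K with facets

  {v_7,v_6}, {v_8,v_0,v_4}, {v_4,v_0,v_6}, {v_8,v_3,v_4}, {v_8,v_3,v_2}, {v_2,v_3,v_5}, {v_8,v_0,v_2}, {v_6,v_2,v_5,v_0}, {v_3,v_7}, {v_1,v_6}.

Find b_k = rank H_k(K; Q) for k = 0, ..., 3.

b_0 = 1, b_1 = 1, b_2 = 0, b_3 = 0.

Order the vertices as v_0 < v_1 < v_2 < v_3 < v_4 < v_5 < v_6 < v_7 < v_8. Listing each simplex with vertices in this order, K has dimension 3 with simplices:

  0-simplices (9): [v_0], [v_1], [v_2], [v_3], [v_4], [v_5], [v_6], [v_7], [v_8]
  1-simplices (18): (18 of them)
  2-simplices (10): [v_0,v_2,v_5], [v_0,v_2,v_6], [v_0,v_2,v_8], [v_0,v_4,v_6], [v_0,v_4,v_8], [v_0,v_5,v_6], [v_2,v_3,v_5], [v_2,v_3,v_8], [v_2,v_5,v_6], [v_3,v_4,v_8]
  3-simplices (1): [v_0,v_2,v_5,v_6]

Hence C_0 ≅ Z^9, C_1 ≅ Z^18, C_2 ≅ Z^10, C_3 ≅ Z^1.

The boundary map ∂_1: C_1 → C_0 sends each edge [p,q] (with p < q) to q − p. For instance
  ∂[v_3,v_4] = [v_4] − [v_3].
As a 9×18 matrix over Z this has rank 8, with invariant factors (1,1,1,1,1,1,1,1).

The boundary map ∂_2: C_2 → C_1 acts by ∂[p,q,r] = [q,r] − [p,r] + [p,q]. For instance
  ∂[v_2,v_3,v_5] = [v_3,v_5] − [v_2,v_5] + [v_2,v_3],
  ∂[v_2,v_5,v_6] = [v_5,v_6] − [v_2,v_6] + [v_2,v_5].
This gives a 18×10 integer matrix of rank 9; reducing to Smith normal form yields diagonal entries (1,1,1,1,1,1,1,1,1).

Boundary ∂_3: C_3 → C_2 sends each 3-simplex σ to the alternating sum Σ_i (−1)^i (σ with its i-th vertex removed). For instance
  ∂[v_0,v_2,v_5,v_6] = [v_2,v_5,v_6] − [v_0,v_5,v_6] + [v_0,v_2,v_6] − [v_0,v_2,v_5].
The resulting 10×1 matrix has rank 1, and its Smith normal form has invariant factors (1).

Computing H_k = (kernel of ∂_k) / (image of ∂_{k+1}):

  H_0: rank C_0 − rank ∂_1 = 9 − 8 = 1, and the invariant factors of ∂_1 are all 1, so H_0 = Z.
  H_1: rank ker ∂_1 − rank ∂_2 = (18 − 8) − 9 = 1, and the invariant factors of ∂_2 are all 1, so H_1 = Z.
  H_2: rank ker ∂_2 − rank ∂_3 = (10 − 9) − 1 = 0, and the invariant factors of ∂_3 are all 1, so H_2 = 0.
  H_3: rank ker ∂_3 − rank ∂_4 = (1 − 1) − 0 = 0, and there is no ∂_4, so H_3 = 0.

Hence the Betti numbers are b_0 = 1, b_1 = 1, b_2 = 0, b_3 = 0.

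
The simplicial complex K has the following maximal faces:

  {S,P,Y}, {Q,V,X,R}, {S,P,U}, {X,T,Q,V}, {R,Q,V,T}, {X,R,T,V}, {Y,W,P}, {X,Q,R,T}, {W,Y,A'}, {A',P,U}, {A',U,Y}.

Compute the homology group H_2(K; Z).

Order the vertices as P < Q < R < S < T < U < V < W < X < Y < A'. Listing each simplex with vertices in this order, K has dimension 3 with simplices:

  0-simplices (11): [P], [Q], [R], [S], [T], [U], [V], [W], [X], [Y], [A']
  1-simplices (22): [P,S], [P,U], [P,W], [P,Y], [P,A'], [Q,R], [Q,T], [Q,V], [Q,X], [R,T], [R,V], [R,X], [S,U], [S,Y], [T,V], [T,X], [U,Y], [U,A'], [V,X], [W,Y], [W,A'], [Y,A']
  2-simplices (16): [P,S,U], [P,S,Y], [P,U,A'], [P,W,Y], [Q,R,T], [Q,R,V], [Q,R,X], [Q,T,V], [Q,T,X], [Q,V,X], [R,T,V], [R,T,X], [R,V,X], [T,V,X], [U,Y,A'], [W,Y,A']
  3-simplices (5): [Q,R,T,V], [Q,R,T,X], [Q,R,V,X], [Q,T,V,X], [R,T,V,X]

Hence C_0 ≅ Z^11, C_1 ≅ Z^22, C_2 ≅ Z^16, C_3 ≅ Z^5.

Boundary ∂_1: C_1 → C_0 is given by ∂[p,q] = [q] − [p].
As a 11×22 matrix over Z this has rank 9, with invariant factors (1,1,1,1,1,1,1,1,1).

The boundary map ∂_2: C_2 → C_1 maps a triangle to the signed sum of its edges. For instance
  ∂[W,Y,A'] = [Y,A'] − [W,A'] + [W,Y],
  ∂[P,S,Y] = [S,Y] − [P,Y] + [P,S].
The 22×16 boundary matrix has rank 12 and Smith normal form diag(1,1,1,1,1,1,1,1,1,1,1,1).

Boundary ∂_3: C_3 → C_2 sends each 3-simplex σ to the alternating sum Σ_i (−1)^i (σ with its i-th vertex removed). For instance
  ∂[Q,R,V,X] = [R,V,X] − [Q,V,X] + [Q,R,X] − [Q,R,V],
  ∂[Q,R,T,X] = [R,T,X] − [Q,T,X] + [Q,R,X] − [Q,R,T].
As a 16×5 matrix over Z this has rank 4, with invariant factors (1,1,1,1).

Computing H_k = (kernel of ∂_k) / (image of ∂_{k+1}):

  H_2: rank ker ∂_2 − rank ∂_3 = (16 − 12) − 4 = 0, and the invariant factors of ∂_3 are all 1, so H_2 ≅ 0.

H_2 = 0.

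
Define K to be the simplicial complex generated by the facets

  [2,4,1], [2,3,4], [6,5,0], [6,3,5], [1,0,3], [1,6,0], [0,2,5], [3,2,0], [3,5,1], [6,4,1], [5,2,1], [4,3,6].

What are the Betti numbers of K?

b_0 = 1, b_1 = 0, b_2 = 0.

We work with the vertex ordering 0 < 1 < 2 < 3 < 4 < 5 < 6. The simplices of K, each written with vertices in increasing order, are:

  0-simplices (7): [0], [1], [2], [3], [4], [5], [6]
  1-simplices (18): [0,1], [0,2], [0,3], [0,5], [0,6], [1,2], [1,3], [1,4], [1,5], [1,6], [2,3], [2,4], [2,5], [3,4], [3,5], [3,6], [4,6], [5,6]
  2-simplices (12): [0,1,3], [0,1,6], [0,2,3], [0,2,5], [0,5,6], [1,2,4], [1,2,5], [1,3,5], [1,4,6], [2,3,4], [3,4,6], [3,5,6]

so the chain groups are C_0 ≅ Z^7, C_1 ≅ Z^18, C_2 ≅ Z^12.

The boundary map ∂_1: C_1 → C_0 sends each edge [p,q] (with p < q) to q − p. For instance
  ∂[1,5] = [5] − [1].
The resulting 7×18 matrix has rank 6, and its Smith normal form has invariant factors (1,1,1,1,1,1).

Boundary ∂_2: C_2 → C_1 sends each 2-simplex [p,q,r] to [q,r] − [p,r] + [p,q]. For instance
  ∂[2,3,4] = [3,4] − [2,4] + [2,3],
  ∂[1,2,4] = [2,4] − [1,4] + [1,2].
The resulting 18×12 matrix has rank 12, and its Smith normal form has invariant factors (1,1,1,1,1,1,1,1,1,1,1,2).

From H_k ≅ ker(∂_k) / im(∂_{k+1}) we obtain:

  H_0: rank C_0 − rank ∂_1 = 7 − 6 = 1, and the invariant factors of ∂_1 are all 1, so H_0 = Z.
  H_1: rank ker ∂_1 − rank ∂_2 = (18 − 6) − 12 = 0, and ∂_2 has invariant factor 2 > 1, so H_1 = Z/2.
  H_2: rank ker ∂_2 − rank ∂_3 = (12 − 12) − 0 = 0, and there is no ∂_3, so H_2 = 0.

As a check, the Euler characteristic is 7 − 18 + 12 = 1, which agrees with 1 − 0 + 0 = 1.

Hence the Betti numbers are b_0 = 1, b_1 = 0, b_2 = 0.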